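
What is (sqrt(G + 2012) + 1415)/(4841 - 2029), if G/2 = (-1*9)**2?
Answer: 1415/2812 + sqrt(2174)/2812 ≈ 0.51978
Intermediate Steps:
G = 162 (G = 2*(-1*9)**2 = 2*(-9)**2 = 2*81 = 162)
(sqrt(G + 2012) + 1415)/(4841 - 2029) = (sqrt(162 + 2012) + 1415)/(4841 - 2029) = (sqrt(2174) + 1415)/2812 = (1415 + sqrt(2174))*(1/2812) = 1415/2812 + sqrt(2174)/2812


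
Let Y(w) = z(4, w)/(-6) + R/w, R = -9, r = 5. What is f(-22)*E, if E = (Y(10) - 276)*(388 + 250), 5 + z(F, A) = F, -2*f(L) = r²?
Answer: 6620845/3 ≈ 2.2069e+6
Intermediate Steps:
f(L) = -25/2 (f(L) = -½*5² = -½*25 = -25/2)
z(F, A) = -5 + F
Y(w) = ⅙ - 9/w (Y(w) = (-5 + 4)/(-6) - 9/w = -1*(-⅙) - 9/w = ⅙ - 9/w)
E = -2648338/15 (E = ((⅙)*(-54 + 10)/10 - 276)*(388 + 250) = ((⅙)*(⅒)*(-44) - 276)*638 = (-11/15 - 276)*638 = -4151/15*638 = -2648338/15 ≈ -1.7656e+5)
f(-22)*E = -25/2*(-2648338/15) = 6620845/3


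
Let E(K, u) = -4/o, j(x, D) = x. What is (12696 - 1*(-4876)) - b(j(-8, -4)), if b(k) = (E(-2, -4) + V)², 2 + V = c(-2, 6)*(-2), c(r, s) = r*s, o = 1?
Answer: 17248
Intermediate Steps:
E(K, u) = -4 (E(K, u) = -4/1 = -4*1 = -4)
V = 22 (V = -2 - 2*6*(-2) = -2 - 12*(-2) = -2 + 24 = 22)
b(k) = 324 (b(k) = (-4 + 22)² = 18² = 324)
(12696 - 1*(-4876)) - b(j(-8, -4)) = (12696 - 1*(-4876)) - 1*324 = (12696 + 4876) - 324 = 17572 - 324 = 17248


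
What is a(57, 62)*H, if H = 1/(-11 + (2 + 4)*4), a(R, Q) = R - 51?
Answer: 6/13 ≈ 0.46154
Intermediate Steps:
a(R, Q) = -51 + R
H = 1/13 (H = 1/(-11 + 6*4) = 1/(-11 + 24) = 1/13 ≈ 0.076923)
a(57, 62)*H = (-51 + 57)*(1/13) = 6*(1/13) = 6/13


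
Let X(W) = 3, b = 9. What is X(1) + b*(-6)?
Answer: -51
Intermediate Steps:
X(1) + b*(-6) = 3 + 9*(-6) = 3 - 54 = -51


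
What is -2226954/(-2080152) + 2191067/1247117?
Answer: 1222504098967/432365486964 ≈ 2.8275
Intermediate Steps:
-2226954/(-2080152) + 2191067/1247117 = -2226954*(-1/2080152) + 2191067*(1/1247117) = 371159/346692 + 2191067/1247117 = 1222504098967/432365486964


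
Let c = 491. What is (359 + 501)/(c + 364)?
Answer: 172/171 ≈ 1.0058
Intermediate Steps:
(359 + 501)/(c + 364) = (359 + 501)/(491 + 364) = 860/855 = 860*(1/855) = 172/171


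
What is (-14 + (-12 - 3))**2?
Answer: 841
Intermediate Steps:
(-14 + (-12 - 3))**2 = (-14 - 15)**2 = (-29)**2 = 841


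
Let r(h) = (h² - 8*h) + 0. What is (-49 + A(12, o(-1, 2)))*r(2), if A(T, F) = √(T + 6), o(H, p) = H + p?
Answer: 588 - 36*√2 ≈ 537.09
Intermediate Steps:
r(h) = h² - 8*h
A(T, F) = √(6 + T)
(-49 + A(12, o(-1, 2)))*r(2) = (-49 + √(6 + 12))*(2*(-8 + 2)) = (-49 + √18)*(2*(-6)) = (-49 + 3*√2)*(-12) = 588 - 36*√2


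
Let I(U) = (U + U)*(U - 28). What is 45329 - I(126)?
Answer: 20633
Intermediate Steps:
I(U) = 2*U*(-28 + U) (I(U) = (2*U)*(-28 + U) = 2*U*(-28 + U))
45329 - I(126) = 45329 - 2*126*(-28 + 126) = 45329 - 2*126*98 = 45329 - 1*24696 = 45329 - 24696 = 20633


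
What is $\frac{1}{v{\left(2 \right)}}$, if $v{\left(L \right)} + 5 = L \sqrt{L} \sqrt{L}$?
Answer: $-1$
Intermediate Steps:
$v{\left(L \right)} = -5 + L^{2}$ ($v{\left(L \right)} = -5 + L \sqrt{L} \sqrt{L} = -5 + L^{\frac{3}{2}} \sqrt{L} = -5 + L^{2}$)
$\frac{1}{v{\left(2 \right)}} = \frac{1}{-5 + 2^{2}} = \frac{1}{-5 + 4} = \frac{1}{-1} = -1$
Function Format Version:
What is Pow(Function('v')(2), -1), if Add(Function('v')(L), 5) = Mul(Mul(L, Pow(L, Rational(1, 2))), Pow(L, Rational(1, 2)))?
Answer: -1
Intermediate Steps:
Function('v')(L) = Add(-5, Pow(L, 2)) (Function('v')(L) = Add(-5, Mul(Mul(L, Pow(L, Rational(1, 2))), Pow(L, Rational(1, 2)))) = Add(-5, Mul(Pow(L, Rational(3, 2)), Pow(L, Rational(1, 2)))) = Add(-5, Pow(L, 2)))
Pow(Function('v')(2), -1) = Pow(Add(-5, Pow(2, 2)), -1) = Pow(Add(-5, 4), -1) = Pow(-1, -1) = -1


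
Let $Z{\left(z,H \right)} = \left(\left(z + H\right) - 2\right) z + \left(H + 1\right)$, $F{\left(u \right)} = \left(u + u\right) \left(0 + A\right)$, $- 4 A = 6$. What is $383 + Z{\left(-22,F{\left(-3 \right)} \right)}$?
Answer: $723$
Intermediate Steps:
$A = - \frac{3}{2}$ ($A = \left(- \frac{1}{4}\right) 6 = - \frac{3}{2} \approx -1.5$)
$F{\left(u \right)} = - 3 u$ ($F{\left(u \right)} = \left(u + u\right) \left(0 - \frac{3}{2}\right) = 2 u \left(- \frac{3}{2}\right) = - 3 u$)
$Z{\left(z,H \right)} = 1 + H + z \left(-2 + H + z\right)$ ($Z{\left(z,H \right)} = \left(\left(H + z\right) - 2\right) z + \left(1 + H\right) = \left(-2 + H + z\right) z + \left(1 + H\right) = z \left(-2 + H + z\right) + \left(1 + H\right) = 1 + H + z \left(-2 + H + z\right)$)
$383 + Z{\left(-22,F{\left(-3 \right)} \right)} = 383 + \left(1 - -9 + \left(-22\right)^{2} - -44 + \left(-3\right) \left(-3\right) \left(-22\right)\right) = 383 + \left(1 + 9 + 484 + 44 + 9 \left(-22\right)\right) = 383 + \left(1 + 9 + 484 + 44 - 198\right) = 383 + 340 = 723$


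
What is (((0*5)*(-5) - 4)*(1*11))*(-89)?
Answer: 3916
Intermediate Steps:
(((0*5)*(-5) - 4)*(1*11))*(-89) = ((0*(-5) - 4)*11)*(-89) = ((0 - 4)*11)*(-89) = -4*11*(-89) = -44*(-89) = 3916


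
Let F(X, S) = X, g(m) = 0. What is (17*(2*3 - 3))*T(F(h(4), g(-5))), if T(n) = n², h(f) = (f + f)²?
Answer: 208896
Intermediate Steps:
h(f) = 4*f² (h(f) = (2*f)² = 4*f²)
(17*(2*3 - 3))*T(F(h(4), g(-5))) = (17*(2*3 - 3))*(4*4²)² = (17*(6 - 3))*(4*16)² = (17*3)*64² = 51*4096 = 208896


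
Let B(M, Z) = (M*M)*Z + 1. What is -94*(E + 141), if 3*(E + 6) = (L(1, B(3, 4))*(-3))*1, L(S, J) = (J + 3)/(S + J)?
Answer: -239230/19 ≈ -12591.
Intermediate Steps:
B(M, Z) = 1 + Z*M² (B(M, Z) = M²*Z + 1 = Z*M² + 1 = 1 + Z*M²)
L(S, J) = (3 + J)/(J + S)
E = -134/19 (E = -6 + ((((3 + (1 + 4*3²))/((1 + 4*3²) + 1))*(-3))*1)/3 = -6 + ((((3 + (1 + 4*9))/((1 + 4*9) + 1))*(-3))*1)/3 = -6 + ((((3 + (1 + 36))/((1 + 36) + 1))*(-3))*1)/3 = -6 + ((((3 + 37)/(37 + 1))*(-3))*1)/3 = -6 + (((40/38)*(-3))*1)/3 = -6 + ((((1/38)*40)*(-3))*1)/3 = -6 + (((20/19)*(-3))*1)/3 = -6 + (-60/19*1)/3 = -6 + (⅓)*(-60/19) = -6 - 20/19 = -134/19 ≈ -7.0526)
-94*(E + 141) = -94*(-134/19 + 141) = -94*2545/19 = -239230/19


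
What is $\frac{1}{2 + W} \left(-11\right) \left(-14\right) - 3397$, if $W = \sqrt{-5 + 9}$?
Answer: $- \frac{6717}{2} \approx -3358.5$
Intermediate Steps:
$W = 2$ ($W = \sqrt{4} = 2$)
$\frac{1}{2 + W} \left(-11\right) \left(-14\right) - 3397 = \frac{1}{2 + 2} \left(-11\right) \left(-14\right) - 3397 = \frac{1}{4} \left(-11\right) \left(-14\right) - 3397 = \left(- \frac{11}{4}\right) \left(-14\right) - 3397 = \frac{77}{2} - 3397 = - \frac{6717}{2}$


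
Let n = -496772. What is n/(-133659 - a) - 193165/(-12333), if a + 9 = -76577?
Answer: 17151195121/703881309 ≈ 24.367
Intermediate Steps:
a = -76586 (a = -9 - 76577 = -76586)
n/(-133659 - a) - 193165/(-12333) = -496772/(-133659 - 1*(-76586)) - 193165/(-12333) = -496772/(-133659 + 76586) - 193165*(-1/12333) = -496772/(-57073) + 193165/12333 = -496772*(-1/57073) + 193165/12333 = 496772/57073 + 193165/12333 = 17151195121/703881309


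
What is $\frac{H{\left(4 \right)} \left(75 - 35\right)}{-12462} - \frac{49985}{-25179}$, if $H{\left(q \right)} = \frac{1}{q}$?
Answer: $\frac{103776880}{52296783} \approx 1.9844$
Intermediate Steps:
$\frac{H{\left(4 \right)} \left(75 - 35\right)}{-12462} - \frac{49985}{-25179} = \frac{\frac{1}{4} \left(75 - 35\right)}{-12462} - \frac{49985}{-25179} = \frac{1}{4} \cdot 40 \left(- \frac{1}{12462}\right) - - \frac{49985}{25179} = 10 \left(- \frac{1}{12462}\right) + \frac{49985}{25179} = - \frac{5}{6231} + \frac{49985}{25179} = \frac{103776880}{52296783}$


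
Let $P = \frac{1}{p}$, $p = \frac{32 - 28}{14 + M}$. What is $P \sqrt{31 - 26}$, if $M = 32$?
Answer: $\frac{23 \sqrt{5}}{2} \approx 25.715$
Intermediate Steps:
$p = \frac{2}{23}$ ($p = \frac{32 - 28}{14 + 32} = \frac{4}{46} = 4 \cdot \frac{1}{46} = \frac{2}{23} \approx 0.086957$)
$P = \frac{23}{2}$ ($P = \frac{1}{\frac{2}{23}} = \frac{23}{2} \approx 11.5$)
$P \sqrt{31 - 26} = \frac{23 \sqrt{31 - 26}}{2} = \frac{23 \sqrt{5}}{2}$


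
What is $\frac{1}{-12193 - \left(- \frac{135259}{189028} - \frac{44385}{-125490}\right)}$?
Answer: $- \frac{790704124}{9640769262461} \approx -8.2017 \cdot 10^{-5}$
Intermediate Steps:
$\frac{1}{-12193 - \left(- \frac{135259}{189028} - \frac{44385}{-125490}\right)} = \frac{1}{-12193 - \left(\left(-135259\right) \frac{1}{189028} - - \frac{2959}{8366}\right)} = \frac{1}{-12193 - \left(- \frac{135259}{189028} + \frac{2959}{8366}\right)} = \frac{1}{-12193 - - \frac{286121471}{790704124}} = \frac{1}{-12193 + \frac{286121471}{790704124}} = \frac{1}{- \frac{9640769262461}{790704124}} = - \frac{790704124}{9640769262461}$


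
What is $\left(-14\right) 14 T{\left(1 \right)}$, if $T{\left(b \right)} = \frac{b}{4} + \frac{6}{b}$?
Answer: $-1225$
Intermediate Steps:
$T{\left(b \right)} = \frac{6}{b} + \frac{b}{4}$ ($T{\left(b \right)} = b \frac{1}{4} + \frac{6}{b} = \frac{b}{4} + \frac{6}{b} = \frac{6}{b} + \frac{b}{4}$)
$\left(-14\right) 14 T{\left(1 \right)} = \left(-14\right) 14 \left(\frac{6}{1} + \frac{1}{4} \cdot 1\right) = - 196 \left(6 \cdot 1 + \frac{1}{4}\right) = - 196 \left(6 + \frac{1}{4}\right) = \left(-196\right) \frac{25}{4} = -1225$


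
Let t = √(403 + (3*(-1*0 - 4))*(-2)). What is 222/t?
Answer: 222*√427/427 ≈ 10.743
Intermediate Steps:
t = √427 (t = √(403 + (3*(0 - 4))*(-2)) = √(403 + (3*(-4))*(-2)) = √(403 - 12*(-2)) = √(403 + 24) = √427 ≈ 20.664)
222/t = 222/(√427) = 222*(√427/427) = 222*√427/427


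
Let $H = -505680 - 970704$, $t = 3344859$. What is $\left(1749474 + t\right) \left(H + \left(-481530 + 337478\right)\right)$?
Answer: $-8255040589188$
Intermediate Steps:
$H = -1476384$
$\left(1749474 + t\right) \left(H + \left(-481530 + 337478\right)\right) = \left(1749474 + 3344859\right) \left(-1476384 + \left(-481530 + 337478\right)\right) = 5094333 \left(-1476384 - 144052\right) = 5094333 \left(-1620436\right) = -8255040589188$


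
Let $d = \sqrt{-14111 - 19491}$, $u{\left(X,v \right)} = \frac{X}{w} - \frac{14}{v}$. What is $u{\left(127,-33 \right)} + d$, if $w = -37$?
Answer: $- \frac{3673}{1221} + i \sqrt{33602} \approx -3.0082 + 183.31 i$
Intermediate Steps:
$u{\left(X,v \right)} = - \frac{14}{v} - \frac{X}{37}$ ($u{\left(X,v \right)} = \frac{X}{-37} - \frac{14}{v} = X \left(- \frac{1}{37}\right) - \frac{14}{v} = - \frac{X}{37} - \frac{14}{v} = - \frac{14}{v} - \frac{X}{37}$)
$d = i \sqrt{33602}$ ($d = \sqrt{-33602} = i \sqrt{33602} \approx 183.31 i$)
$u{\left(127,-33 \right)} + d = \left(- \frac{14}{-33} - \frac{127}{37}\right) + i \sqrt{33602} = \left(\left(-14\right) \left(- \frac{1}{33}\right) - \frac{127}{37}\right) + i \sqrt{33602} = \left(\frac{14}{33} - \frac{127}{37}\right) + i \sqrt{33602} = - \frac{3673}{1221} + i \sqrt{33602}$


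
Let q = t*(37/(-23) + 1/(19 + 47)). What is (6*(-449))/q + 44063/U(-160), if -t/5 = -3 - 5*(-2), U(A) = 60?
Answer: 139408975/203196 ≈ 686.08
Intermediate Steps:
t = -35 (t = -5*(-3 - 5*(-2)) = -5*(-3 + 10) = -5*7 = -35)
q = 84665/1518 (q = -35*(37/(-23) + 1/(19 + 47)) = -35*(37*(-1/23) + 1/66) = -35*(-37/23 + 1/66) = -35*(-2419/1518) = 84665/1518 ≈ 55.774)
(6*(-449))/q + 44063/U(-160) = (6*(-449))/(84665/1518) + 44063/60 = -2694*1518/84665 + 44063*(1/60) = -4089492/84665 + 44063/60 = 139408975/203196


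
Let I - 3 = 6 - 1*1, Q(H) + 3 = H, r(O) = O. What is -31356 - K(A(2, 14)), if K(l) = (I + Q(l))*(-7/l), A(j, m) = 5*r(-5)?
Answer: -156752/5 ≈ -31350.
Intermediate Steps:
Q(H) = -3 + H
I = 8 (I = 3 + (6 - 1*1) = 3 + (6 - 1) = 3 + 5 = 8)
A(j, m) = -25 (A(j, m) = 5*(-5) = -25)
K(l) = -7*(5 + l)/l (K(l) = (8 + (-3 + l))*(-7/l) = (5 + l)*(-7/l) = -7*(5 + l)/l)
-31356 - K(A(2, 14)) = -31356 - (-7 - 35/(-25)) = -31356 - (-7 - 35*(-1/25)) = -31356 - (-7 + 7/5) = -31356 - 1*(-28/5) = -31356 + 28/5 = -156752/5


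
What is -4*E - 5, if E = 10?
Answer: -45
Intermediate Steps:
-4*E - 5 = -4*10 - 5 = -40 - 5 = -45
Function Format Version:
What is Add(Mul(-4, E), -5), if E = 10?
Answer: -45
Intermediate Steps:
Add(Mul(-4, E), -5) = Add(Mul(-4, 10), -5) = Add(-40, -5) = -45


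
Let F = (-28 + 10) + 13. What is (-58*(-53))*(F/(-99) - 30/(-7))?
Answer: 9237370/693 ≈ 13330.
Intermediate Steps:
F = -5 (F = -18 + 13 = -5)
(-58*(-53))*(F/(-99) - 30/(-7)) = (-58*(-53))*(-5/(-99) - 30/(-7)) = 3074*(-5*(-1/99) - 30*(-⅐)) = 3074*(5/99 + 30/7) = 3074*(3005/693) = 9237370/693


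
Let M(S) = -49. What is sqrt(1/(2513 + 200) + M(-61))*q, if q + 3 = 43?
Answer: 80*I*sqrt(90163842)/2713 ≈ 280.0*I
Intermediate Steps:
q = 40 (q = -3 + 43 = 40)
sqrt(1/(2513 + 200) + M(-61))*q = sqrt(1/(2513 + 200) - 49)*40 = sqrt(1/2713 - 49)*40 = sqrt(-132936/2713)*40 = (2*I*sqrt(90163842)/2713)*40 = 80*I*sqrt(90163842)/2713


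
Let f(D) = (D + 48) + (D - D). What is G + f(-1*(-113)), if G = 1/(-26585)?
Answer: 4280184/26585 ≈ 161.00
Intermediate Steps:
f(D) = 48 + D (f(D) = (48 + D) + 0 = 48 + D)
G = -1/26585 ≈ -3.7615e-5
G + f(-1*(-113)) = -1/26585 + (48 - 1*(-113)) = -1/26585 + (48 + 113) = -1/26585 + 161 = 4280184/26585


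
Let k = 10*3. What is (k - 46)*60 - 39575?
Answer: -40535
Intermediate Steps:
k = 30
(k - 46)*60 - 39575 = (30 - 46)*60 - 39575 = -16*60 - 39575 = -960 - 39575 = -40535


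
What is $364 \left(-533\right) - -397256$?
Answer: $203244$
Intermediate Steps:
$364 \left(-533\right) - -397256 = -194012 + 397256 = 203244$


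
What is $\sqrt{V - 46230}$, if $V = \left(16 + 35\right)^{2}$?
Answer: $i \sqrt{43629} \approx 208.88 i$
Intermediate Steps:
$V = 2601$ ($V = 51^{2} = 2601$)
$\sqrt{V - 46230} = \sqrt{2601 - 46230} = \sqrt{-43629} = i \sqrt{43629}$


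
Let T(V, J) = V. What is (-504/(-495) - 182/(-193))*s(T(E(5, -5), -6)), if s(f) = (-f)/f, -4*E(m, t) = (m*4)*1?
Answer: -20818/10615 ≈ -1.9612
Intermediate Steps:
E(m, t) = -m (E(m, t) = -m*4/4 = -4*m/4 = -m)
s(f) = -1
(-504/(-495) - 182/(-193))*s(T(E(5, -5), -6)) = (-504/(-495) - 182/(-193))*(-1) = (-504*(-1/495) - 182*(-1/193))*(-1) = (56/55 + 182/193)*(-1) = (20818/10615)*(-1) = -20818/10615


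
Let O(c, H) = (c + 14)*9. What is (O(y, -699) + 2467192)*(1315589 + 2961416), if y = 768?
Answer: 10582294081150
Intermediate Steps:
O(c, H) = 126 + 9*c (O(c, H) = (14 + c)*9 = 126 + 9*c)
(O(y, -699) + 2467192)*(1315589 + 2961416) = ((126 + 9*768) + 2467192)*(1315589 + 2961416) = ((126 + 6912) + 2467192)*4277005 = (7038 + 2467192)*4277005 = 2474230*4277005 = 10582294081150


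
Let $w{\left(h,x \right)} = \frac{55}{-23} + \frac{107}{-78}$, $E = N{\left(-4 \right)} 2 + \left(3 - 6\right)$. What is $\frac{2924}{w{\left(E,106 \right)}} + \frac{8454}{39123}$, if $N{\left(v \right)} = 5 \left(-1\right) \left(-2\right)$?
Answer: $- \frac{1590455246}{2047437} \approx -776.8$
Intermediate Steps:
$N{\left(v \right)} = 10$ ($N{\left(v \right)} = \left(-5\right) \left(-2\right) = 10$)
$E = 17$ ($E = 10 \cdot 2 + \left(3 - 6\right) = 20 + \left(3 - 6\right) = 20 - 3 = 17$)
$w{\left(h,x \right)} = - \frac{6751}{1794}$ ($w{\left(h,x \right)} = 55 \left(- \frac{1}{23}\right) + 107 \left(- \frac{1}{78}\right) = - \frac{55}{23} - \frac{107}{78} = - \frac{6751}{1794}$)
$\frac{2924}{w{\left(E,106 \right)}} + \frac{8454}{39123} = \frac{2924}{- \frac{6751}{1794}} + \frac{8454}{39123} = 2924 \left(- \frac{1794}{6751}\right) + 8454 \cdot \frac{1}{39123} = - \frac{121992}{157} + \frac{2818}{13041} = - \frac{1590455246}{2047437}$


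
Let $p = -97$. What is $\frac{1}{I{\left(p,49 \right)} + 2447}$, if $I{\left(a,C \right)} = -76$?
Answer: $\frac{1}{2371} \approx 0.00042176$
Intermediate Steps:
$\frac{1}{I{\left(p,49 \right)} + 2447} = \frac{1}{-76 + 2447} = \frac{1}{2371}$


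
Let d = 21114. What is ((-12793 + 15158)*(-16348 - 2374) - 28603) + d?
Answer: -44285019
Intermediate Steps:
((-12793 + 15158)*(-16348 - 2374) - 28603) + d = ((-12793 + 15158)*(-16348 - 2374) - 28603) + 21114 = (2365*(-18722) - 28603) + 21114 = (-44277530 - 28603) + 21114 = -44306133 + 21114 = -44285019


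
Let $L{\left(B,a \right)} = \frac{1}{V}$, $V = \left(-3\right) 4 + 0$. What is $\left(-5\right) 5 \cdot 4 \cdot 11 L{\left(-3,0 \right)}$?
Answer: $\frac{275}{3} \approx 91.667$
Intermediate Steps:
$V = -12$ ($V = -12 + 0 = -12$)
$L{\left(B,a \right)} = - \frac{1}{12}$ ($L{\left(B,a \right)} = \frac{1}{-12} = - \frac{1}{12}$)
$\left(-5\right) 5 \cdot 4 \cdot 11 L{\left(-3,0 \right)} = \left(-5\right) 5 \cdot 4 \cdot 11 \left(- \frac{1}{12}\right) = \left(-25\right) 4 \cdot 11 \left(- \frac{1}{12}\right) = \left(-100\right) 11 \left(- \frac{1}{12}\right) = \left(-1100\right) \left(- \frac{1}{12}\right) = \frac{275}{3}$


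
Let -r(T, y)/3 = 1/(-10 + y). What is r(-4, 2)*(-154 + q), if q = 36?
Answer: -177/4 ≈ -44.250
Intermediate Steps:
r(T, y) = -3/(-10 + y)
r(-4, 2)*(-154 + q) = (-3/(-10 + 2))*(-154 + 36) = -3/(-8)*(-118) = -3*(-⅛)*(-118) = (3/8)*(-118) = -177/4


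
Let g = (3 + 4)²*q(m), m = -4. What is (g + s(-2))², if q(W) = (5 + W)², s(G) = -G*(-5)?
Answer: 1521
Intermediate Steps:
s(G) = 5*G
g = 49 (g = (3 + 4)²*(5 - 4)² = 7²*1² = 49*1 = 49)
(g + s(-2))² = (49 + 5*(-2))² = (49 - 10)² = 39² = 1521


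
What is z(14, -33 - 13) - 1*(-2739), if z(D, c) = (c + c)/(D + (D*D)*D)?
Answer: 3777035/1379 ≈ 2739.0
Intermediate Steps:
z(D, c) = 2*c/(D + D³) (z(D, c) = (2*c)/(D + D²*D) = (2*c)/(D + D³) = 2*c/(D + D³))
z(14, -33 - 13) - 1*(-2739) = 2*(-33 - 13)/(14 + 14³) - 1*(-2739) = 2*(-46)/(14 + 2744) + 2739 = 2*(-46)/2758 + 2739 = 2*(-46)*(1/2758) + 2739 = -46/1379 + 2739 = 3777035/1379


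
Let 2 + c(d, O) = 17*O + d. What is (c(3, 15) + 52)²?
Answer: 94864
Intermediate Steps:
c(d, O) = -2 + d + 17*O (c(d, O) = -2 + (17*O + d) = -2 + (d + 17*O) = -2 + d + 17*O)
(c(3, 15) + 52)² = ((-2 + 3 + 17*15) + 52)² = ((-2 + 3 + 255) + 52)² = (256 + 52)² = 308² = 94864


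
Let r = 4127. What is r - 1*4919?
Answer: -792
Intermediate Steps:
r - 1*4919 = 4127 - 1*4919 = 4127 - 4919 = -792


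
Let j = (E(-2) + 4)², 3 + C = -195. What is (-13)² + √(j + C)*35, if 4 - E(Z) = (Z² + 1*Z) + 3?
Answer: 169 + 105*I*√21 ≈ 169.0 + 481.17*I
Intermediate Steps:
C = -198 (C = -3 - 195 = -198)
E(Z) = 1 - Z - Z² (E(Z) = 4 - ((Z² + 1*Z) + 3) = 4 - ((Z² + Z) + 3) = 4 - ((Z + Z²) + 3) = 4 - (3 + Z + Z²) = 4 + (-3 - Z - Z²) = 1 - Z - Z²)
j = 9 (j = ((1 - 1*(-2) - 1*(-2)²) + 4)² = ((1 + 2 - 1*4) + 4)² = ((1 + 2 - 4) + 4)² = (-1 + 4)² = 3² = 9)
(-13)² + √(j + C)*35 = (-13)² + √(9 - 198)*35 = 169 + √(-189)*35 = 169 + (3*I*√21)*35 = 169 + 105*I*√21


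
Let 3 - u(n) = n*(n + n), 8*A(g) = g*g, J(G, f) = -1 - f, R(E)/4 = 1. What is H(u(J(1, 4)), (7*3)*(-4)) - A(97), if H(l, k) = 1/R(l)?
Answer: -9407/8 ≈ -1175.9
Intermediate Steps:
R(E) = 4 (R(E) = 4*1 = 4)
A(g) = g**2/8 (A(g) = (g*g)/8 = g**2/8)
u(n) = 3 - 2*n**2 (u(n) = 3 - n*(n + n) = 3 - n*2*n = 3 - 2*n**2)
H(l, k) = 1/4
H(u(J(1, 4)), (7*3)*(-4)) - A(97) = 1/4 - 97**2/8 = 1/4 - 9409/8 = -9407/8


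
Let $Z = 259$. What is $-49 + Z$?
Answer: $210$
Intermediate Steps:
$-49 + Z = -49 + 259 = 210$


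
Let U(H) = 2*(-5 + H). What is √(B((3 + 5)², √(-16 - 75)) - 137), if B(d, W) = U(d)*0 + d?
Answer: I*√73 ≈ 8.544*I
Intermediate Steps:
U(H) = -10 + 2*H
B(d, W) = d (B(d, W) = (-10 + 2*d)*0 + d = 0 + d = d)
√(B((3 + 5)², √(-16 - 75)) - 137) = √((3 + 5)² - 137) = √(8² - 137) = √(64 - 137) = √(-73) = I*√73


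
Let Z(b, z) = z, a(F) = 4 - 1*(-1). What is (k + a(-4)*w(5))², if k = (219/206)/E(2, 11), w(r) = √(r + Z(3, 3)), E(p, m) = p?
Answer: 33996761/169744 + 1095*√2/103 ≈ 215.32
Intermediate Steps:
a(F) = 5 (a(F) = 4 + 1 = 5)
w(r) = √(3 + r) (w(r) = √(r + 3) = √(3 + r))
k = 219/412 (k = (219/206)/2 = (219*(1/206))*(½) = (219/206)*(½) = 219/412 ≈ 0.53155)
(k + a(-4)*w(5))² = (219/412 + 5*√(3 + 5))² = (219/412 + 5*√8)² = (219/412 + 5*(2*√2))² = (219/412 + 10*√2)²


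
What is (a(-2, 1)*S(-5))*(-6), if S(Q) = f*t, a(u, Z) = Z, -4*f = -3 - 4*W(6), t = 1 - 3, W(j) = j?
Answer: 81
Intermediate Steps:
t = -2
f = 27/4 (f = -(-3 - 4*6)/4 = -(-3 - 24)/4 = -¼*(-27) = 27/4 ≈ 6.7500)
S(Q) = -27/2 (S(Q) = (27/4)*(-2) = -27/2)
(a(-2, 1)*S(-5))*(-6) = (1*(-27/2))*(-6) = -27/2*(-6) = 81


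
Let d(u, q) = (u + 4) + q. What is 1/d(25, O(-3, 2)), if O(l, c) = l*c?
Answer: 1/23 ≈ 0.043478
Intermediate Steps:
O(l, c) = c*l
d(u, q) = 4 + q + u (d(u, q) = (4 + u) + q = 4 + q + u)
1/d(25, O(-3, 2)) = 1/(4 + 2*(-3) + 25) = 1/(4 - 6 + 25) = 1/23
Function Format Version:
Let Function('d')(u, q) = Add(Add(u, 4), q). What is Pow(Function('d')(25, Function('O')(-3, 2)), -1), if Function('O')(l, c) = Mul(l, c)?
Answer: Rational(1, 23) ≈ 0.043478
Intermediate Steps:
Function('O')(l, c) = Mul(c, l)
Function('d')(u, q) = Add(4, q, u) (Function('d')(u, q) = Add(Add(4, u), q) = Add(4, q, u))
Pow(Function('d')(25, Function('O')(-3, 2)), -1) = Pow(Add(4, Mul(2, -3), 25), -1) = Pow(Add(4, -6, 25), -1) = Pow(23, -1) = Rational(1, 23)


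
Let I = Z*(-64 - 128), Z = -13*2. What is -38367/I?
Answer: -12789/1664 ≈ -7.6857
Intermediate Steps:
Z = -26
I = 4992 (I = -26*(-64 - 128) = -26*(-192) = 4992)
-38367/I = -38367/4992 = -38367*1/4992 = -12789/1664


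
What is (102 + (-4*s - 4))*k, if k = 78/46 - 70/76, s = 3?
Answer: 29111/437 ≈ 66.616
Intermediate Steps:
k = 677/874 (k = 78*(1/46) - 70*1/76 = 39/23 - 35/38 = 677/874 ≈ 0.77460)
(102 + (-4*s - 4))*k = (102 + (-4*3 - 4))*(677/874) = (102 + (-12 - 4))*(677/874) = (102 - 16)*(677/874) = 86*(677/874) = 29111/437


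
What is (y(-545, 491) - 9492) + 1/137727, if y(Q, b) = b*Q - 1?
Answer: -38162498975/137727 ≈ -2.7709e+5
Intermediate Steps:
y(Q, b) = -1 + Q*b (y(Q, b) = Q*b - 1 = -1 + Q*b)
(y(-545, 491) - 9492) + 1/137727 = ((-1 - 545*491) - 9492) + 1/137727 = ((-1 - 267595) - 9492) + 1/137727 = (-267596 - 9492) + 1/137727 = -277088 + 1/137727 = -38162498975/137727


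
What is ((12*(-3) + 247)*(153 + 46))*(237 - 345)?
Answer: -4534812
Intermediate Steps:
((12*(-3) + 247)*(153 + 46))*(237 - 345) = ((-36 + 247)*199)*(-108) = (211*199)*(-108) = 41989*(-108) = -4534812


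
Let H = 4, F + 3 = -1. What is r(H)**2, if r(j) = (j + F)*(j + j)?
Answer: 0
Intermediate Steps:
F = -4 (F = -3 - 1 = -4)
r(j) = 2*j*(-4 + j) (r(j) = (j - 4)*(j + j) = (-4 + j)*(2*j) = 2*j*(-4 + j))
r(H)**2 = (2*4*(-4 + 4))**2 = (2*4*0)**2 = 0**2 = 0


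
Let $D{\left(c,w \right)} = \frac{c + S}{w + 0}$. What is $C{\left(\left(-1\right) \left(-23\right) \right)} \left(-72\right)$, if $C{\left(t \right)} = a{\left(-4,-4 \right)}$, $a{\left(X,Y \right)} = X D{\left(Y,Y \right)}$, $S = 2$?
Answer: $144$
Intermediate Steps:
$D{\left(c,w \right)} = \frac{2 + c}{w}$ ($D{\left(c,w \right)} = \frac{c + 2}{w + 0} = \frac{2 + c}{w}$)
$a{\left(X,Y \right)} = \frac{X \left(2 + Y\right)}{Y}$ ($a{\left(X,Y \right)} = X \frac{2 + Y}{Y} = \frac{X \left(2 + Y\right)}{Y}$)
$C{\left(t \right)} = -2$ ($C{\left(t \right)} = - \frac{4 \left(2 - 4\right)}{-4} = \left(-4\right) \left(- \frac{1}{4}\right) \left(-2\right) = -2$)
$C{\left(\left(-1\right) \left(-23\right) \right)} \left(-72\right) = \left(-2\right) \left(-72\right) = 144$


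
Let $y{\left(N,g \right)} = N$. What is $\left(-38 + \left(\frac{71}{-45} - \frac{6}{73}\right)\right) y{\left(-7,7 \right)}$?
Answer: $\frac{911981}{3285} \approx 277.62$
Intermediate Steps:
$\left(-38 + \left(\frac{71}{-45} - \frac{6}{73}\right)\right) y{\left(-7,7 \right)} = \left(-38 + \left(\frac{71}{-45} - \frac{6}{73}\right)\right) \left(-7\right) = \left(-38 + \left(71 \left(- \frac{1}{45}\right) - \frac{6}{73}\right)\right) \left(-7\right) = \left(-38 - \frac{5453}{3285}\right) \left(-7\right) = \left(- \frac{130283}{3285}\right) \left(-7\right) = \frac{911981}{3285}$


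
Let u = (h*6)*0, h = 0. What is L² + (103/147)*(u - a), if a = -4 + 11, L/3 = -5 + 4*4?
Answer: 22766/21 ≈ 1084.1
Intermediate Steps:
L = 33 (L = 3*(-5 + 4*4) = 3*(-5 + 16) = 3*11 = 33)
u = 0 (u = (0*6)*0 = 0*0 = 0)
a = 7
L² + (103/147)*(u - a) = 33² + (103/147)*(0 - 1*7) = 1089 + (103*(1/147))*(0 - 7) = 1089 + (103/147)*(-7) = 1089 - 103/21 = 22766/21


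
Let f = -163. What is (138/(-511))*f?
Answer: 22494/511 ≈ 44.020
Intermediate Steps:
(138/(-511))*f = (138/(-511))*(-163) = (138*(-1/511))*(-163) = -138/511*(-163) = 22494/511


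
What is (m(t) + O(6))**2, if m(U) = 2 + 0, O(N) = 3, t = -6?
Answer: 25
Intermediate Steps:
m(U) = 2
(m(t) + O(6))**2 = (2 + 3)**2 = 5**2 = 25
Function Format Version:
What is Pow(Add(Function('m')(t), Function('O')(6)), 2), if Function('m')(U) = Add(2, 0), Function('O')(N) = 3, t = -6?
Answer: 25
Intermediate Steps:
Function('m')(U) = 2
Pow(Add(Function('m')(t), Function('O')(6)), 2) = Pow(Add(2, 3), 2) = Pow(5, 2) = 25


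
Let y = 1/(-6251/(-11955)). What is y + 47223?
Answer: 295202928/6251 ≈ 47225.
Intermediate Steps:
y = 11955/6251 (y = 1/(-6251*(-1/11955)) = 1/(6251/11955) = 11955/6251 ≈ 1.9125)
y + 47223 = 11955/6251 + 47223 = 295202928/6251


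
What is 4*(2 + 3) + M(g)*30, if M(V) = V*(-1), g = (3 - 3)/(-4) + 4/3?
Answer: -20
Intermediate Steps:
g = 4/3 (g = 0*(-1/4) + 4*(1/3) = 0 + 4/3 = 4/3 ≈ 1.3333)
M(V) = -V
4*(2 + 3) + M(g)*30 = 4*(2 + 3) - 1*4/3*30 = 4*5 - 4/3*30 = 20 - 40 = -20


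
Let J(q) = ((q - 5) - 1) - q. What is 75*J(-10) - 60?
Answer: -510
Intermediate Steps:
J(q) = -6 (J(q) = ((-5 + q) - 1) - q = (-6 + q) - q = -6)
75*J(-10) - 60 = 75*(-6) - 60 = -450 - 60 = -510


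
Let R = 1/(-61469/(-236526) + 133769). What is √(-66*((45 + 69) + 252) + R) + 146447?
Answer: 146447 + I*√24182179683328507840261026/31639907963 ≈ 1.4645e+5 + 155.42*I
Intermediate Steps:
R = 236526/31639907963 (R = 1/(-61469*(-1/236526) + 133769) = 1/(61469/236526 + 133769) = 1/(31639907963/236526) = 236526/31639907963 ≈ 7.4756e-6)
√(-66*((45 + 69) + 252) + R) + 146447 = √(-66*((45 + 69) + 252) + 236526/31639907963) + 146447 = √(-66*(114 + 252) + 236526/31639907963) + 146447 = √(-66*366 + 236526/31639907963) + 146447 = √(-24156 + 236526/31639907963) + 146447 = √(-764293616517702/31639907963) + 146447 = I*√24182179683328507840261026/31639907963 + 146447 = 146447 + I*√24182179683328507840261026/31639907963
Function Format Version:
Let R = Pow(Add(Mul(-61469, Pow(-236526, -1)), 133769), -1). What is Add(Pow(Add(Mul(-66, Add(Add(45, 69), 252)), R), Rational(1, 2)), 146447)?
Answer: Add(146447, Mul(Rational(1, 31639907963), I, Pow(24182179683328507840261026, Rational(1, 2)))) ≈ Add(1.4645e+5, Mul(155.42, I))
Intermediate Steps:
R = Rational(236526, 31639907963) (R = Pow(Add(Mul(-61469, Rational(-1, 236526)), 133769), -1) = Pow(Add(Rational(61469, 236526), 133769), -1) = Pow(Rational(31639907963, 236526), -1) = Rational(236526, 31639907963) ≈ 7.4756e-6)
Add(Pow(Add(Mul(-66, Add(Add(45, 69), 252)), R), Rational(1, 2)), 146447) = Add(Pow(Add(Mul(-66, Add(Add(45, 69), 252)), Rational(236526, 31639907963)), Rational(1, 2)), 146447) = Add(Pow(Add(Mul(-66, Add(114, 252)), Rational(236526, 31639907963)), Rational(1, 2)), 146447) = Add(Pow(Add(Mul(-66, 366), Rational(236526, 31639907963)), Rational(1, 2)), 146447) = Add(Pow(Add(-24156, Rational(236526, 31639907963)), Rational(1, 2)), 146447) = Add(Pow(Rational(-764293616517702, 31639907963), Rational(1, 2)), 146447) = Add(Mul(Rational(1, 31639907963), I, Pow(24182179683328507840261026, Rational(1, 2))), 146447) = Add(146447, Mul(Rational(1, 31639907963), I, Pow(24182179683328507840261026, Rational(1, 2))))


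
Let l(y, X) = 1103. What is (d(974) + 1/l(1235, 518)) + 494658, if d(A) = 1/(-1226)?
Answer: 668915131047/1352278 ≈ 4.9466e+5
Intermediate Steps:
d(A) = -1/1226
(d(974) + 1/l(1235, 518)) + 494658 = (-1/1226 + 1/1103) + 494658 = 123/1352278 + 494658 = 668915131047/1352278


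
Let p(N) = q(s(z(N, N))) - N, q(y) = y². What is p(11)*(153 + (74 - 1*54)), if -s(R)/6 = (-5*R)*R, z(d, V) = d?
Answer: 2279601797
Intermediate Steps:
s(R) = 30*R² (s(R) = -6*(-5*R)*R = -(-30)*R² = 30*R²)
p(N) = -N + 900*N⁴ (p(N) = (30*N²)² - N = 900*N⁴ - N = -N + 900*N⁴)
p(11)*(153 + (74 - 1*54)) = (-1*11 + 900*11⁴)*(153 + (74 - 1*54)) = (-11 + 900*14641)*(153 + (74 - 54)) = (-11 + 13176900)*(153 + 20) = 13176889*173 = 2279601797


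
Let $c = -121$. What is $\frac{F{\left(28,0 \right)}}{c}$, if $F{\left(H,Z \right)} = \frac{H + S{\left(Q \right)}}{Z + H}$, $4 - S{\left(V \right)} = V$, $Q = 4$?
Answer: $- \frac{1}{121} \approx -0.0082645$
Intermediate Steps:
$S{\left(V \right)} = 4 - V$
$F{\left(H,Z \right)} = \frac{H}{H + Z}$ ($F{\left(H,Z \right)} = \frac{H + \left(4 - 4\right)}{Z + H} = \frac{H + \left(4 - 4\right)}{H + Z} = \frac{H + 0}{H + Z} = \frac{H}{H + Z}$)
$\frac{F{\left(28,0 \right)}}{c} = \frac{28 \frac{1}{28 + 0}}{-121} = \frac{28}{28} \left(- \frac{1}{121}\right) = 28 \cdot \frac{1}{28} \left(- \frac{1}{121}\right) = 1 \left(- \frac{1}{121}\right) = - \frac{1}{121}$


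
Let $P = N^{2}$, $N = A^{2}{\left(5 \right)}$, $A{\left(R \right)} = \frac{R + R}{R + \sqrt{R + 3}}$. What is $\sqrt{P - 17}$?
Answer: $i \sqrt{17 - \frac{10000}{\left(5 + 2 \sqrt{2}\right)^{4}}} \approx 3.7865 i$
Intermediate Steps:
$A{\left(R \right)} = \frac{2 R}{R + \sqrt{3 + R}}$
$N = \frac{100}{\left(5 + 2 \sqrt{2}\right)^{2}}$ ($N = \left(2 \cdot 5 \frac{1}{5 + \sqrt{3 + 5}}\right)^{2} = \left(2 \cdot 5 \frac{1}{5 + \sqrt{8}}\right)^{2} = \left(2 \cdot 5 \frac{1}{5 + 2 \sqrt{2}}\right)^{2} = \left(\frac{10}{5 + 2 \sqrt{2}}\right)^{2} = \frac{100}{\left(5 + 2 \sqrt{2}\right)^{2}} \approx 1.6317$)
$P = \left(\frac{3300}{289} - \frac{2000 \sqrt{2}}{289}\right)^{2} \approx 2.6626$
$\sqrt{P - 17} = \sqrt{\left(\frac{18890000}{83521} - \frac{13200000 \sqrt{2}}{83521}\right) - 17} = \sqrt{\frac{17470143}{83521} - \frac{13200000 \sqrt{2}}{83521}}$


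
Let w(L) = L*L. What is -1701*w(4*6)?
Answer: -979776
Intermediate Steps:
w(L) = L²
-1701*w(4*6) = -1701*(4*6)² = -1701*24² = -1701*576 = -979776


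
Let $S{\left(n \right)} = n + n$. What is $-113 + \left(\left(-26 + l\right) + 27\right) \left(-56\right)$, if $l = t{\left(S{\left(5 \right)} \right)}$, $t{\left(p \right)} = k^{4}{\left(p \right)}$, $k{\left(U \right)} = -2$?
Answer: $-1065$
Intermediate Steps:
$S{\left(n \right)} = 2 n$
$t{\left(p \right)} = 16$ ($t{\left(p \right)} = \left(-2\right)^{4} = 16$)
$l = 16$
$-113 + \left(\left(-26 + l\right) + 27\right) \left(-56\right) = -113 + \left(\left(-26 + 16\right) + 27\right) \left(-56\right) = -113 + \left(-10 + 27\right) \left(-56\right) = -113 + 17 \left(-56\right) = -113 - 952 = -1065$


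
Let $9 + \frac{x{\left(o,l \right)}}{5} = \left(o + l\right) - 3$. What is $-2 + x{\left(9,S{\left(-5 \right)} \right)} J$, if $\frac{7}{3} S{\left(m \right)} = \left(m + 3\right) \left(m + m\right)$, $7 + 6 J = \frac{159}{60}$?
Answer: $- \frac{1243}{56} \approx -22.196$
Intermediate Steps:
$J = - \frac{29}{40}$ ($J = - \frac{7}{6} + \frac{159 \cdot \frac{1}{60}}{6} = - \frac{7}{6} + \frac{1}{6} \cdot \frac{53}{20} = - \frac{7}{6} + \frac{53}{120} = - \frac{29}{40} \approx -0.725$)
$S{\left(m \right)} = \frac{6 m \left(3 + m\right)}{7}$ ($S{\left(m \right)} = \frac{3 \left(m + 3\right) \left(m + m\right)}{7} = \frac{3 \left(3 + m\right) 2 m}{7} = \frac{3 \cdot 2 m \left(3 + m\right)}{7} = \frac{6 m \left(3 + m\right)}{7}$)
$x{\left(o,l \right)} = -60 + 5 l + 5 o$ ($x{\left(o,l \right)} = -45 + 5 \left(\left(o + l\right) - 3\right) = -45 + 5 \left(\left(l + o\right) - 3\right) = -45 + 5 \left(-3 + l + o\right) = -45 + \left(-15 + 5 l + 5 o\right) = -60 + 5 l + 5 o$)
$-2 + x{\left(9,S{\left(-5 \right)} \right)} J = -2 + \left(-60 + 5 \cdot \frac{6}{7} \left(-5\right) \left(3 - 5\right) + 5 \cdot 9\right) \left(- \frac{29}{40}\right) = -2 + \left(-60 + 5 \cdot \frac{6}{7} \left(-5\right) \left(-2\right) + 45\right) \left(- \frac{29}{40}\right) = -2 + \left(-60 + 5 \cdot \frac{60}{7} + 45\right) \left(- \frac{29}{40}\right) = -2 + \left(-60 + \frac{300}{7} + 45\right) \left(- \frac{29}{40}\right) = -2 + \frac{195}{7} \left(- \frac{29}{40}\right) = -2 - \frac{1131}{56} = - \frac{1243}{56}$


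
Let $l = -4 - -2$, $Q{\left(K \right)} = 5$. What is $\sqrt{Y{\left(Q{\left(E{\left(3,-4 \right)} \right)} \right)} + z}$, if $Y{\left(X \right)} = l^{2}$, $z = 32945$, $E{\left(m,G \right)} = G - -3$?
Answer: $3 \sqrt{3661} \approx 181.52$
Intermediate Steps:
$E{\left(m,G \right)} = 3 + G$ ($E{\left(m,G \right)} = G + 3 = 3 + G$)
$l = -2$ ($l = -4 + 2 = -2$)
$Y{\left(X \right)} = 4$ ($Y{\left(X \right)} = \left(-2\right)^{2} = 4$)
$\sqrt{Y{\left(Q{\left(E{\left(3,-4 \right)} \right)} \right)} + z} = \sqrt{4 + 32945} = \sqrt{32949} = 3 \sqrt{3661}$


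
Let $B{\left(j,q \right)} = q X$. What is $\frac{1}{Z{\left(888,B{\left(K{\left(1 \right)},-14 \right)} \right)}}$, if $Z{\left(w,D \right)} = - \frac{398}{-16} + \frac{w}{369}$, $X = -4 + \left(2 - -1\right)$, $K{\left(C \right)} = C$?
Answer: $\frac{984}{26845} \approx 0.036655$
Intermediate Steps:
$X = -1$ ($X = -4 + \left(2 + 1\right) = -4 + 3 = -1$)
$B{\left(j,q \right)} = - q$ ($B{\left(j,q \right)} = q \left(-1\right) = - q$)
$Z{\left(w,D \right)} = \frac{199}{8} + \frac{w}{369}$ ($Z{\left(w,D \right)} = \left(-398\right) \left(- \frac{1}{16}\right) + w \frac{1}{369} = \frac{199}{8} + \frac{w}{369}$)
$\frac{1}{Z{\left(888,B{\left(K{\left(1 \right)},-14 \right)} \right)}} = \frac{1}{\frac{199}{8} + \frac{1}{369} \cdot 888} = \frac{1}{\frac{199}{8} + \frac{296}{123}} = \frac{1}{\frac{26845}{984}} = \frac{984}{26845}$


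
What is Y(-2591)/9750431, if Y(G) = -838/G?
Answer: 838/25263366721 ≈ 3.3171e-8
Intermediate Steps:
Y(-2591)/9750431 = -838/(-2591)/9750431 = -838*(-1/2591)*(1/9750431) = (838/2591)*(1/9750431) = 838/25263366721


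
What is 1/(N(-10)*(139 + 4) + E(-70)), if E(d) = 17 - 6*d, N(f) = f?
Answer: -1/993 ≈ -0.0010071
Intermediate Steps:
1/(N(-10)*(139 + 4) + E(-70)) = 1/(-10*(139 + 4) + (17 - 6*(-70))) = 1/(-10*143 + (17 + 420)) = 1/(-1430 + 437) = 1/(-993) = -1/993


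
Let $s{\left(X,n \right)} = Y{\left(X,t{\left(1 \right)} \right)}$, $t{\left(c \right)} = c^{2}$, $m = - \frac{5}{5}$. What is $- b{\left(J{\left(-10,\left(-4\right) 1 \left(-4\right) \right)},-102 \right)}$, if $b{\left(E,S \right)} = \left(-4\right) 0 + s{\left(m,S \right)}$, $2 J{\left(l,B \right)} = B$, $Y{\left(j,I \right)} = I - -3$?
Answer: $-4$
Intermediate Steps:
$m = -1$ ($m = \left(-5\right) \frac{1}{5} = -1$)
$Y{\left(j,I \right)} = 3 + I$ ($Y{\left(j,I \right)} = I + 3 = 3 + I$)
$s{\left(X,n \right)} = 4$ ($s{\left(X,n \right)} = 3 + 1^{2} = 3 + 1 = 4$)
$J{\left(l,B \right)} = \frac{B}{2}$
$b{\left(E,S \right)} = 4$ ($b{\left(E,S \right)} = \left(-4\right) 0 + 4 = 0 + 4 = 4$)
$- b{\left(J{\left(-10,\left(-4\right) 1 \left(-4\right) \right)},-102 \right)} = \left(-1\right) 4 = -4$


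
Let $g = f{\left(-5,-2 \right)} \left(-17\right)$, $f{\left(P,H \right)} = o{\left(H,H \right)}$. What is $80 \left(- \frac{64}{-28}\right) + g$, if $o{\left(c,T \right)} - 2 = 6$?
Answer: $\frac{328}{7} \approx 46.857$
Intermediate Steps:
$o{\left(c,T \right)} = 8$ ($o{\left(c,T \right)} = 2 + 6 = 8$)
$f{\left(P,H \right)} = 8$
$g = -136$ ($g = 8 \left(-17\right) = -136$)
$80 \left(- \frac{64}{-28}\right) + g = 80 \left(- \frac{64}{-28}\right) - 136 = 80 \left(\left(-64\right) \left(- \frac{1}{28}\right)\right) - 136 = 80 \cdot \frac{16}{7} - 136 = \frac{1280}{7} - 136 = \frac{328}{7}$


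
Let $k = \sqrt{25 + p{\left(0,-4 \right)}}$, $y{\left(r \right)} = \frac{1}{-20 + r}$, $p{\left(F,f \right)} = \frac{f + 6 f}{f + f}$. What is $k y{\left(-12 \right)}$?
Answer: $- \frac{\sqrt{114}}{64} \approx -0.16683$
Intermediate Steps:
$p{\left(F,f \right)} = \frac{7}{2}$ ($p{\left(F,f \right)} = \frac{7 f}{2 f} = 7 f \frac{1}{2 f} = \frac{7}{2}$)
$k = \frac{\sqrt{114}}{2}$ ($k = \sqrt{25 + \frac{7}{2}} = \sqrt{\frac{57}{2}} = \frac{\sqrt{114}}{2} \approx 5.3385$)
$k y{\left(-12 \right)} = \frac{\frac{1}{2} \sqrt{114}}{-20 - 12} = \frac{\frac{1}{2} \sqrt{114}}{-32} = \frac{\sqrt{114}}{2} \left(- \frac{1}{32}\right) = - \frac{\sqrt{114}}{64}$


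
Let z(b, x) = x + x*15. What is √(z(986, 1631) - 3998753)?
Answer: I*√3972657 ≈ 1993.2*I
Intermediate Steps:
z(b, x) = 16*x (z(b, x) = x + 15*x = 16*x)
√(z(986, 1631) - 3998753) = √(16*1631 - 3998753) = √(26096 - 3998753) = √(-3972657) = I*√3972657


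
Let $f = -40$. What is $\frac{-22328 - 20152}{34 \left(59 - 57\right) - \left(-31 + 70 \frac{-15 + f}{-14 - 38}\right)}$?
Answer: $- \frac{18720}{11} \approx -1701.8$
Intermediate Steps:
$\frac{-22328 - 20152}{34 \left(59 - 57\right) - \left(-31 + 70 \frac{-15 + f}{-14 - 38}\right)} = \frac{-22328 - 20152}{34 \left(59 - 57\right) + \left(31 - 70 \frac{-15 - 40}{-14 - 38}\right)} = - \frac{42480}{34 \cdot 2 + \left(31 - 70 \left(- \frac{55}{-52}\right)\right)} = - \frac{42480}{68 + \left(31 - 70 \left(\left(-55\right) \left(- \frac{1}{52}\right)\right)\right)} = - \frac{42480}{68 + \left(31 - \frac{1925}{26}\right)} = - \frac{42480}{68 - \frac{1119}{26}} = - \frac{42480}{\frac{649}{26}} = \left(-42480\right) \frac{26}{649} = - \frac{18720}{11}$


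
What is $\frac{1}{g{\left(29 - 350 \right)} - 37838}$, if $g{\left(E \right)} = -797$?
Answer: $- \frac{1}{38635} \approx -2.5883 \cdot 10^{-5}$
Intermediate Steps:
$\frac{1}{g{\left(29 - 350 \right)} - 37838} = \frac{1}{-797 - 37838} = \frac{1}{-38635} = - \frac{1}{38635}$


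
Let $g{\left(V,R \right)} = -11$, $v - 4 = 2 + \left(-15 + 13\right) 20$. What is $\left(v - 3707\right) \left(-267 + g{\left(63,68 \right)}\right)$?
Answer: $1039998$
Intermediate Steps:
$v = -34$ ($v = 4 + \left(2 + \left(-15 + 13\right) 20\right) = 4 + \left(2 - 40\right) = 4 - 38 = -34$)
$\left(v - 3707\right) \left(-267 + g{\left(63,68 \right)}\right) = \left(-34 - 3707\right) \left(-267 - 11\right) = \left(-3741\right) \left(-278\right) = 1039998$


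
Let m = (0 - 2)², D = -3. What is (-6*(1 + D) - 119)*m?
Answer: -428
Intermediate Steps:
m = 4 (m = (-2)² = 4)
(-6*(1 + D) - 119)*m = (-6*(1 - 3) - 119)*4 = (-6*(-2) - 119)*4 = (12 - 119)*4 = -107*4 = -428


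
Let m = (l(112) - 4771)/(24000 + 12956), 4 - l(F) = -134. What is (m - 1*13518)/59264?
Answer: -499575841/2190160384 ≈ -0.22810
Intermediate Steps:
l(F) = 138 (l(F) = 4 - 1*(-134) = 4 + 134 = 138)
m = -4633/36956 (m = (138 - 4771)/(24000 + 12956) = -4633/36956 ≈ -0.12537)
(m - 1*13518)/59264 = (-4633/36956 - 1*13518)/59264 = (-4633/36956 - 13518)*(1/59264) = -499575841/36956*1/59264 = -499575841/2190160384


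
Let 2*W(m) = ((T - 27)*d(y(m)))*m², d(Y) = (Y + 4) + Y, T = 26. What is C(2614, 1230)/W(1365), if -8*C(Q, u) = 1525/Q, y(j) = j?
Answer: 61/2130538462416 ≈ 2.8631e-11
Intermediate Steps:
d(Y) = 4 + 2*Y (d(Y) = (4 + Y) + Y = 4 + 2*Y)
C(Q, u) = -1525/(8*Q)
W(m) = m²*(-4 - 2*m)/2 (W(m) = (((26 - 27)*(4 + 2*m))*m²)/2 = ((-(4 + 2*m))*m²)/2 = ((-4 - 2*m)*m²)/2 = (m²*(-4 - 2*m))/2 = m²*(-4 - 2*m)/2)
C(2614, 1230)/W(1365) = (-1525/8/2614)/((1365²*(-2 - 1*1365))) = (-1525/8*1/2614)/((1863225*(-2 - 1365))) = -1525/(20912*(1863225*(-1367))) = -1525/20912/(-2547028575) = -1525/20912*(-1/2547028575) = 61/2130538462416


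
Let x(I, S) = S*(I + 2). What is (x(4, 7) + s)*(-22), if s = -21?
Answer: -462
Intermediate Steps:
x(I, S) = S*(2 + I)
(x(4, 7) + s)*(-22) = (7*(2 + 4) - 21)*(-22) = (7*6 - 21)*(-22) = (42 - 21)*(-22) = 21*(-22) = -462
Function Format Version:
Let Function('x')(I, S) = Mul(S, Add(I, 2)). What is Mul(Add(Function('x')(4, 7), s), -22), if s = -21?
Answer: -462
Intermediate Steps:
Function('x')(I, S) = Mul(S, Add(2, I))
Mul(Add(Function('x')(4, 7), s), -22) = Mul(Add(Mul(7, Add(2, 4)), -21), -22) = Mul(Add(Mul(7, 6), -21), -22) = Mul(Add(42, -21), -22) = Mul(21, -22) = -462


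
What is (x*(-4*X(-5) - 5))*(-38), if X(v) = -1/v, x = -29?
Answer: -31958/5 ≈ -6391.6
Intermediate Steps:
(x*(-4*X(-5) - 5))*(-38) = -29*(-(-4)/(-5) - 5)*(-38) = -29*(-(-4)*(-1)/5 - 5)*(-38) = -29*(-4*⅕ - 5)*(-38) = -29*(-⅘ - 5)*(-38) = -29*(-29/5)*(-38) = (841/5)*(-38) = -31958/5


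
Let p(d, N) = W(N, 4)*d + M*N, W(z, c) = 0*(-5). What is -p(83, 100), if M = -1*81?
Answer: 8100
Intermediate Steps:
W(z, c) = 0
M = -81
p(d, N) = -81*N (p(d, N) = 0*d - 81*N = 0 - 81*N = -81*N)
-p(83, 100) = -(-81)*100 = -1*(-8100) = 8100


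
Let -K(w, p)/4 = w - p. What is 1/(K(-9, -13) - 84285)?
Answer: -1/84301 ≈ -1.1862e-5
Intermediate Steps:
K(w, p) = -4*w + 4*p (K(w, p) = -4*(w - p) = -4*w + 4*p)
1/(K(-9, -13) - 84285) = 1/((-4*(-9) + 4*(-13)) - 84285) = 1/((36 - 52) - 84285) = 1/(-16 - 84285) = 1/(-84301) = -1/84301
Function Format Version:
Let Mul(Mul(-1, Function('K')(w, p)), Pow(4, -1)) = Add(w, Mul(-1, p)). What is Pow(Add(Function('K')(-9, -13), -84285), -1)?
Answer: Rational(-1, 84301) ≈ -1.1862e-5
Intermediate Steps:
Function('K')(w, p) = Add(Mul(-4, w), Mul(4, p)) (Function('K')(w, p) = Mul(-4, Add(w, Mul(-1, p))) = Add(Mul(-4, w), Mul(4, p)))
Pow(Add(Function('K')(-9, -13), -84285), -1) = Pow(Add(Add(Mul(-4, -9), Mul(4, -13)), -84285), -1) = Pow(Add(Add(36, -52), -84285), -1) = Pow(Add(-16, -84285), -1) = Pow(-84301, -1) = Rational(-1, 84301)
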